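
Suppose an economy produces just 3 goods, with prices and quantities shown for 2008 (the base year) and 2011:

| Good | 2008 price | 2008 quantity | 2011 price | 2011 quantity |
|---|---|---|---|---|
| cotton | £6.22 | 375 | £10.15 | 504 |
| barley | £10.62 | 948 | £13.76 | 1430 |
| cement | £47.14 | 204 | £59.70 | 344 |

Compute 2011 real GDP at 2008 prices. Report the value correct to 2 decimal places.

£34537.64

Real GDP 2011 = Σ (p_2008 × q_2011) = 6.22·504 + 10.62·1430 + 47.14·344 = 34537.64.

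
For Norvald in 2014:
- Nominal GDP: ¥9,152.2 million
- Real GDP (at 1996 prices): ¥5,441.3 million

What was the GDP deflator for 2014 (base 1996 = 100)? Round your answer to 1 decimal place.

GDP deflator = (Nominal / Real) × 100 = 9152.2 / 5441.3 × 100 = 168.20.

168.2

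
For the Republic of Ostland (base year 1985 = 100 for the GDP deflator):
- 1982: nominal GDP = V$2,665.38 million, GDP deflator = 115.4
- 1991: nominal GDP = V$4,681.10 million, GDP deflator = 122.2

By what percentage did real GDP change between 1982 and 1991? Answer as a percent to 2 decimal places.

Real GDP 1982 = 2665.38 / 1.154 = 2309.69.
Real GDP 1991 = 4681.10 / 1.222 = 3830.69.
Real growth = 3830.69 / 2309.69 − 1 = 0.6585.

65.85%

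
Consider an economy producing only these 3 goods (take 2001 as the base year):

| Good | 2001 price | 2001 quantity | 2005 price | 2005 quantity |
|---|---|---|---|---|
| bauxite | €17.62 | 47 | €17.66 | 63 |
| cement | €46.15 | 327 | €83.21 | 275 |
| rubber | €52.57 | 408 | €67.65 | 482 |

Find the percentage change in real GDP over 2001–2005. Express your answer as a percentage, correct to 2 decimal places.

Real GDP 2001 = Nominal GDP 2001 = 17.62·47 + 46.15·327 + 52.57·408 = 37367.75.
Real GDP 2005 (at 2001 prices) = 17.62·63 + 46.15·275 + 52.57·482 = 39140.05.
Real growth = 39140.05/37367.75 − 1 = 0.0474.

4.74%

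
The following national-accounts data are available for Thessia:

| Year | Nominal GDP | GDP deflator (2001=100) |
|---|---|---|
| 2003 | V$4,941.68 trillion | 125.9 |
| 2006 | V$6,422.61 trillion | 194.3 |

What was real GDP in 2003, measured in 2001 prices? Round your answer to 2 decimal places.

V$3,925.08 trillion

Real GDP = Nominal / (GDP deflator/100) = 4941.68 / 1.259 = 3925.08.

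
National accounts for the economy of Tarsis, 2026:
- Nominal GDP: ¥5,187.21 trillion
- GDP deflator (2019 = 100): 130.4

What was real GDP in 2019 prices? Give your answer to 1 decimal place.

Real GDP = Nominal / (GDP deflator/100) = 5187.21 / 1.304 = 3977.92.

¥3,977.9 trillion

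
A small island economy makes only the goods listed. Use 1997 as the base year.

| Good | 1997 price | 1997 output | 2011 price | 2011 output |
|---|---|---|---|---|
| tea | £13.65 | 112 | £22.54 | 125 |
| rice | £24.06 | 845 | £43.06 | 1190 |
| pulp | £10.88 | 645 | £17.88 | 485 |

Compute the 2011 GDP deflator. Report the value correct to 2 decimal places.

Nominal GDP 2011 = 22.54·125 + 43.06·1190 + 17.88·485 = 62730.70.
Real GDP 2011 (at 1997 prices) = 13.65·125 + 24.06·1190 + 10.88·485 = 35614.45.
Deflator = Nominal/Real × 100 = 62730.70/35614.45 × 100 = 176.138.

176.14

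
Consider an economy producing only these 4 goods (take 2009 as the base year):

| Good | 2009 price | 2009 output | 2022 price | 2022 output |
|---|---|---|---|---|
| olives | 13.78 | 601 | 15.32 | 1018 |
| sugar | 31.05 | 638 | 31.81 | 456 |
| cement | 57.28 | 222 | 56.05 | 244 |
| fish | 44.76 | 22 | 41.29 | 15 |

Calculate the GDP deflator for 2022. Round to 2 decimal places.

103.65

Nominal GDP 2022 = 15.32·1018 + 31.81·456 + 56.05·244 + 41.29·15 = 44396.67.
Real GDP 2022 (at 2009 prices) = 13.78·1018 + 31.05·456 + 57.28·244 + 44.76·15 = 42834.56.
Deflator = Nominal/Real × 100 = 44396.67/42834.56 × 100 = 103.647.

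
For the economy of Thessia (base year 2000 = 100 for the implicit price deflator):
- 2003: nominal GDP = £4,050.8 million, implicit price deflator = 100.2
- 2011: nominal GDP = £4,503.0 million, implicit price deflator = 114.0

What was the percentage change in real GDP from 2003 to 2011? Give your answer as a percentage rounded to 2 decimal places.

Real GDP 2003 = 4050.8 / 1.002 = 4042.71.
Real GDP 2011 = 4503.0 / 1.140 = 3950.00.
Real growth = 3950.00 / 4042.71 − 1 = -0.0229.

-2.29%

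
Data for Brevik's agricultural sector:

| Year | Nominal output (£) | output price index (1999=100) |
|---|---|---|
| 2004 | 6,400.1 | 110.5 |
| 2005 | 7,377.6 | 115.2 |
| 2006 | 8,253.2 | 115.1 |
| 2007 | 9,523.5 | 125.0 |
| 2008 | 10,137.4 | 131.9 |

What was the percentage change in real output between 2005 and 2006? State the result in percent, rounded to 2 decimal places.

Real output 2005 = 7377.6/1.152 = 6404.17.
Real output 2006 = 8253.2/1.151 = 7170.46.
Change = 7170.46/6404.17 − 1 = 0.1197.

11.97%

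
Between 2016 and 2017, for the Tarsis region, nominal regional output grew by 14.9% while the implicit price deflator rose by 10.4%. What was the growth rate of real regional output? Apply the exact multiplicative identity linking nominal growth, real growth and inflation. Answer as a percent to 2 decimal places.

(1 + g_nom) = (1 + g_real)(1 + π), so g_real = 1.1490 / 1.1040 − 1 = 0.04076.

4.08%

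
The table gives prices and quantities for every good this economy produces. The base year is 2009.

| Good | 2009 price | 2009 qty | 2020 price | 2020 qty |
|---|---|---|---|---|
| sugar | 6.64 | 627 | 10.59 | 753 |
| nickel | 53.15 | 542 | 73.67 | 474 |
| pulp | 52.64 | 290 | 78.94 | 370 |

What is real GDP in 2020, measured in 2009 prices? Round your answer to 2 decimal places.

49669.82

Real GDP 2020 = Σ (p_2009 × q_2020) = 6.64·753 + 53.15·474 + 52.64·370 = 49669.82.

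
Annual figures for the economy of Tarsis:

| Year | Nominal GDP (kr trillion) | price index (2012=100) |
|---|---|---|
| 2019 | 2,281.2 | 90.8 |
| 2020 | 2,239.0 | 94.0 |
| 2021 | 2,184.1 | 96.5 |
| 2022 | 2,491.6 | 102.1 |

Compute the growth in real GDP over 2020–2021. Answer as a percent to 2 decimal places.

Real GDP 2020 = 2239.0/0.940 = 2381.91.
Real GDP 2021 = 2184.1/0.965 = 2263.32.
Change = 2263.32/2381.91 − 1 = -0.0498.

-4.98%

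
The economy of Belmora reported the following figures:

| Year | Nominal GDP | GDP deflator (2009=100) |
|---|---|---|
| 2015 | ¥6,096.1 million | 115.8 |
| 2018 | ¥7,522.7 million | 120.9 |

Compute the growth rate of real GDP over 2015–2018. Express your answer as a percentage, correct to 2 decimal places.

Real GDP 2015 = 6096.1 / 1.158 = 5264.34.
Real GDP 2018 = 7522.7 / 1.209 = 6222.25.
Real growth = 6222.25 / 5264.34 − 1 = 0.1820.

18.20%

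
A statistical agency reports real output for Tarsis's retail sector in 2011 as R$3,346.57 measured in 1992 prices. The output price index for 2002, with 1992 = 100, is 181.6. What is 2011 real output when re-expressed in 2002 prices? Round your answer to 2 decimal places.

Real output in 2002 prices = Real output in 1992 prices × (P_2002/P_1992) = 3346.57 × 1.816 = 6077.37.

R$6,077.37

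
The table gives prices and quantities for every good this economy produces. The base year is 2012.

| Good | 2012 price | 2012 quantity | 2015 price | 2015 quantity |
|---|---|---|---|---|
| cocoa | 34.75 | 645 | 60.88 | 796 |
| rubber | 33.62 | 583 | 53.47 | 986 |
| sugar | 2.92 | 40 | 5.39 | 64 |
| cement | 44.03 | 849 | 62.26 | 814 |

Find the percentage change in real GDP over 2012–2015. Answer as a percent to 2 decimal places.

Real GDP 2012 = Nominal GDP 2012 = 34.75·645 + 33.62·583 + 2.92·40 + 44.03·849 = 79512.48.
Real GDP 2015 (at 2012 prices) = 34.75·796 + 33.62·986 + 2.92·64 + 44.03·814 = 96837.62.
Real growth = 96837.62/79512.48 − 1 = 0.2179.

21.79%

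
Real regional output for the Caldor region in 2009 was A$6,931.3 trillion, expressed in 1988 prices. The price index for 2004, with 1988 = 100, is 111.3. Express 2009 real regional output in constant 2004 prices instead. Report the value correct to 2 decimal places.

A$7,714.54 trillion

Real regional output in 2004 prices = Real regional output in 1988 prices × (P_2004/P_1988) = 6931.3 × 1.113 = 7714.54.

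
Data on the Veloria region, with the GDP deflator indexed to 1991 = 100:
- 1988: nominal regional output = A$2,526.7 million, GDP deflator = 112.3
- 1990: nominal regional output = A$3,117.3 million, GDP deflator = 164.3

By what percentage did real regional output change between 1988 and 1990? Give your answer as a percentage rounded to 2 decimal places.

Real regional output 1988 = 2526.7 / 1.123 = 2249.96.
Real regional output 1990 = 3117.3 / 1.643 = 1897.32.
Real growth = 1897.32 / 2249.96 − 1 = -0.1567.

-15.67%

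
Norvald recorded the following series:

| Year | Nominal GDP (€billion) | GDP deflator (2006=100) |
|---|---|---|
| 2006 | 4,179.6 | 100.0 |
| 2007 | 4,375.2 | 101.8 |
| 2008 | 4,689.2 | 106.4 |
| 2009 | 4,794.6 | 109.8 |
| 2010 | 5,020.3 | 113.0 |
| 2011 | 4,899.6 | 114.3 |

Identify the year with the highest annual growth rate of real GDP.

2007: real = 4375.2/1.018 = 4297.84; growth vs 2006 (4179.60) = 2.83%.
2008: real = 4689.2/1.064 = 4407.14; growth vs 2007 (4297.84) = 2.54%.
2009: real = 4794.6/1.098 = 4366.67; growth vs 2008 (4407.14) = -0.92%.
2010: real = 5020.3/1.130 = 4442.74; growth vs 2009 (4366.67) = 1.74%.
2011: real = 4899.6/1.143 = 4286.61; growth vs 2010 (4442.74) = -3.51%.

2007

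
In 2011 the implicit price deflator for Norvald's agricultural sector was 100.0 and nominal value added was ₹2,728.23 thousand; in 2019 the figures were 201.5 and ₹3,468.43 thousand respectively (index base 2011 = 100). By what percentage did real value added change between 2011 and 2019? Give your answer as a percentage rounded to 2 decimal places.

-36.91%

Real value added 2011 = 2728.23 / 1.000 = 2728.23.
Real value added 2019 = 3468.43 / 2.015 = 1721.31.
Real growth = 1721.31 / 2728.23 − 1 = -0.3691.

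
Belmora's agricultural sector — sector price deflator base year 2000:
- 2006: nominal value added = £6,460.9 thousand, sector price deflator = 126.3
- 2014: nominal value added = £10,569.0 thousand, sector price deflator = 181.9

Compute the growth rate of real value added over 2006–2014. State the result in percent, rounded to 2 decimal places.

Deflate each year: 2006 → 6460.9/1.263 = 5115.52; 2014 → 10569.0/1.819 = 5810.34.
So real value added changed by 5810.34/5115.52 − 1 = 0.1358, i.e. 13.58%.

13.58%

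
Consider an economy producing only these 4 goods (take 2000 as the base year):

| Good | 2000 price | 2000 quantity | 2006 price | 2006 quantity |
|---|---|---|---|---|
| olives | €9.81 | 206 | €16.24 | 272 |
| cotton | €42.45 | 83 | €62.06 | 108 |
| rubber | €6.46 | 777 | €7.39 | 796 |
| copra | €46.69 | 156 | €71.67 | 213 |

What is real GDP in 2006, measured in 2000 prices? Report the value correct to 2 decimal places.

Real GDP 2006 = Σ (p_2000 × q_2006) = 9.81·272 + 42.45·108 + 6.46·796 + 46.69·213 = 22340.05.

€22340.05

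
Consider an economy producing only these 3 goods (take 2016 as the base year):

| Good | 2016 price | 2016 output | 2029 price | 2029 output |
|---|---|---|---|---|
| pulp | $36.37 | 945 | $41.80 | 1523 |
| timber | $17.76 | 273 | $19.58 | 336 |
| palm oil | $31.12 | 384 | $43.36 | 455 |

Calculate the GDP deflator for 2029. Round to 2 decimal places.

119.14

Nominal GDP 2029 = 41.80·1523 + 19.58·336 + 43.36·455 = 89969.08.
Real GDP 2029 (at 2016 prices) = 36.37·1523 + 17.76·336 + 31.12·455 = 75518.47.
Deflator = Nominal/Real × 100 = 89969.08/75518.47 × 100 = 119.135.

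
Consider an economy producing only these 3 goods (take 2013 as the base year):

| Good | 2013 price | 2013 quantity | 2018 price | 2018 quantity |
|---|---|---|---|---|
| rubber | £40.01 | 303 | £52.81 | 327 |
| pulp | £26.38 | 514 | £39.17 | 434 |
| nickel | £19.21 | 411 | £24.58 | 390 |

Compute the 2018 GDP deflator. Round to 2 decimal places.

Nominal GDP 2018 = 52.81·327 + 39.17·434 + 24.58·390 = 43854.85.
Real GDP 2018 (at 2013 prices) = 40.01·327 + 26.38·434 + 19.21·390 = 32024.09.
Deflator = Nominal/Real × 100 = 43854.85/32024.09 × 100 = 136.943.

136.94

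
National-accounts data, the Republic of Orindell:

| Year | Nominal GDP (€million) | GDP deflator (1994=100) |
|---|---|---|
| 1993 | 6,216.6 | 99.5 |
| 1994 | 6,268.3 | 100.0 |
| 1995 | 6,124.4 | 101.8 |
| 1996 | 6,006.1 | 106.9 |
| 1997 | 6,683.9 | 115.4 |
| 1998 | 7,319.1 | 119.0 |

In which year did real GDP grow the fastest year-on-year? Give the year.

1994: real = 6268.3/1.000 = 6268.30; growth vs 1993 (6247.84) = 0.33%.
1995: real = 6124.4/1.018 = 6016.11; growth vs 1994 (6268.30) = -4.02%.
1996: real = 6006.1/1.069 = 5618.43; growth vs 1995 (6016.11) = -6.61%.
1997: real = 6683.9/1.154 = 5791.94; growth vs 1996 (5618.43) = 3.09%.
1998: real = 7319.1/1.190 = 6150.50; growth vs 1997 (5791.94) = 6.19%.

1998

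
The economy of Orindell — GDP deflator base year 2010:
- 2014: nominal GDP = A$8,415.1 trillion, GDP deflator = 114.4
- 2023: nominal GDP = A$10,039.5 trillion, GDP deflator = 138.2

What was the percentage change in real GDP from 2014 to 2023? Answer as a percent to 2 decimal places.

-1.24%

Real GDP 2014 = 8415.1 / 1.144 = 7355.86.
Real GDP 2023 = 10039.5 / 1.382 = 7264.47.
Real growth = 7264.47 / 7355.86 − 1 = -0.0124.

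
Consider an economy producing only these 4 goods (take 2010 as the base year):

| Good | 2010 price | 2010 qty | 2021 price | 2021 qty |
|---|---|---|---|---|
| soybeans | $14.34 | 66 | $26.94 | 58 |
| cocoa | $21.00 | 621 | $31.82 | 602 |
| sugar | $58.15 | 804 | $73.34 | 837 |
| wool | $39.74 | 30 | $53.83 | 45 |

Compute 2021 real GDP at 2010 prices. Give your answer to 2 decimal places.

$63933.57

Real GDP 2021 = Σ (p_2010 × q_2021) = 14.34·58 + 21.00·602 + 58.15·837 + 39.74·45 = 63933.57.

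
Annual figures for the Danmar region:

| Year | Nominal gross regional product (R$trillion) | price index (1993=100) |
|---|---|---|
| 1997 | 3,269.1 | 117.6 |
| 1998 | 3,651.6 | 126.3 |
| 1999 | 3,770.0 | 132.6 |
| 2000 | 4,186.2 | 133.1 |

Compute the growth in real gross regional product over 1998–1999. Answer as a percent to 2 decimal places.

-1.66%

Real gross regional product 1998 = 3651.6/1.263 = 2891.21.
Real gross regional product 1999 = 3770.0/1.326 = 2843.14.
Change = 2843.14/2891.21 − 1 = -0.0166.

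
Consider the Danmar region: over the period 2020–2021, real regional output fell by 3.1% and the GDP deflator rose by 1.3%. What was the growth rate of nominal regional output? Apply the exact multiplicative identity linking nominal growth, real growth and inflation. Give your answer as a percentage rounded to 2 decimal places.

-1.84%

(1 + g_nom) = (1 + g_real)(1 + π) = 0.9690 × 1.0130 = 0.98160.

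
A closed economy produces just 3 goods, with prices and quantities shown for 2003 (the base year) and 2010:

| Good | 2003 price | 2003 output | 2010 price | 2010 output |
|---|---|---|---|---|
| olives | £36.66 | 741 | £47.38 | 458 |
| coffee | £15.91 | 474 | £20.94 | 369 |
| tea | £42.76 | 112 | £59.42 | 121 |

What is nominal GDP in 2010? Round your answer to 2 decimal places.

£36616.72

Nominal GDP 2010 = Σ (p_2010 × q_2010) = 47.38·458 + 20.94·369 + 59.42·121 = 36616.72.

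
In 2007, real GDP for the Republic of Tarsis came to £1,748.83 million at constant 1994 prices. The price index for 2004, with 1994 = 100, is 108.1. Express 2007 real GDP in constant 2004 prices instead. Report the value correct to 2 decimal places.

Real GDP in 2004 prices = Real GDP in 1994 prices × (P_2004/P_1994) = 1748.83 × 1.081 = 1890.49.

£1,890.49 million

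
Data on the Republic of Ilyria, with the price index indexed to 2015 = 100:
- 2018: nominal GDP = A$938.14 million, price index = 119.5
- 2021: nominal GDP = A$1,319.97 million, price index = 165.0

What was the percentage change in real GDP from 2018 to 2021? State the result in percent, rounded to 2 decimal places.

Deflate each year: 2018 → 938.14/1.195 = 785.05; 2021 → 1319.97/1.650 = 799.98.
So real GDP changed by 799.98/785.05 − 1 = 0.0190, i.e. 1.90%.

1.90%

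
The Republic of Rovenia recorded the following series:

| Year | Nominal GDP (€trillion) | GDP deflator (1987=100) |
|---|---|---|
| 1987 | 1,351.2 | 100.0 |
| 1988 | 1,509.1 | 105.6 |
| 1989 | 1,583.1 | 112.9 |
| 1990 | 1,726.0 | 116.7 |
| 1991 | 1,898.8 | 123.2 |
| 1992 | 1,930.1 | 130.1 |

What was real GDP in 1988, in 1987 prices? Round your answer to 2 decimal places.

€1,429.07 trillion

Real GDP 1988 = 1509.1 / 1.056 = 1429.07.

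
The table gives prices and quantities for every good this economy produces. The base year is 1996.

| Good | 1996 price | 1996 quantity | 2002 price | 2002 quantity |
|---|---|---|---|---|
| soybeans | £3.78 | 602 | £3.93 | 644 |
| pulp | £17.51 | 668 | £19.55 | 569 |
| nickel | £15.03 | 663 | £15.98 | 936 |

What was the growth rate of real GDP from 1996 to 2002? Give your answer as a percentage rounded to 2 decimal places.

10.56%

Real GDP 1996 = Nominal GDP 1996 = 3.78·602 + 17.51·668 + 15.03·663 = 23937.13.
Real GDP 2002 (at 1996 prices) = 3.78·644 + 17.51·569 + 15.03·936 = 26465.59.
Real growth = 26465.59/23937.13 − 1 = 0.1056.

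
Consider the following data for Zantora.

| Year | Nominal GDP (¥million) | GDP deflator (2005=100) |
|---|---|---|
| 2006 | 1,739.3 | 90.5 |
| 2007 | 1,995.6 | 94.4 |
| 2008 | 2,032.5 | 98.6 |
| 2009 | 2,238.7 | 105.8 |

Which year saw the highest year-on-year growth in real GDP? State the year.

2007

2007: real = 1995.6/0.944 = 2113.98; growth vs 2006 (1921.88) = 10.00%.
2008: real = 2032.5/0.986 = 2061.36; growth vs 2007 (2113.98) = -2.49%.
2009: real = 2238.7/1.058 = 2115.97; growth vs 2008 (2061.36) = 2.65%.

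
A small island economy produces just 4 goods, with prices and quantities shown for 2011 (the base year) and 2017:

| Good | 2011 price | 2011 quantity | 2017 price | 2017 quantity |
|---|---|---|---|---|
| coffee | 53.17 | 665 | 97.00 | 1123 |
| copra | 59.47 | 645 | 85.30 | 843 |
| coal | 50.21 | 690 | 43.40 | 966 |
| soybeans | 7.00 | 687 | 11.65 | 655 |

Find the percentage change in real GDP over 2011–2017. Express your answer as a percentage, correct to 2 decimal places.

Real GDP 2011 = Nominal GDP 2011 = 53.17·665 + 59.47·645 + 50.21·690 + 7.00·687 = 113170.10.
Real GDP 2017 (at 2011 prices) = 53.17·1123 + 59.47·843 + 50.21·966 + 7.00·655 = 162930.98.
Real growth = 162930.98/113170.10 − 1 = 0.4397.

43.97%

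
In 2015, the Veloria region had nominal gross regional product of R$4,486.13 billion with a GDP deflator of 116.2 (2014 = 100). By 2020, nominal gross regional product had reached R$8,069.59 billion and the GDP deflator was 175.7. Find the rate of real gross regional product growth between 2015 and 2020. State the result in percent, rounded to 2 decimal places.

Deflate each year: 2015 → 4486.13/1.162 = 3860.70; 2020 → 8069.59/1.757 = 4592.82.
So real gross regional product changed by 4592.82/3860.70 − 1 = 0.1896, i.e. 18.96%.

18.96%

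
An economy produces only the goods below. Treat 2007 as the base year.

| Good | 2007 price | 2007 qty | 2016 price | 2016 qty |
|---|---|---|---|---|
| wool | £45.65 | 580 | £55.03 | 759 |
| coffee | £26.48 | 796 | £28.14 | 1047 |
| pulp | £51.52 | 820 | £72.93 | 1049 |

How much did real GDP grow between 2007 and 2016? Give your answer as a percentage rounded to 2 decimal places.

29.64%

Real GDP 2007 = Nominal GDP 2007 = 45.65·580 + 26.48·796 + 51.52·820 = 89801.48.
Real GDP 2016 (at 2007 prices) = 45.65·759 + 26.48·1047 + 51.52·1049 = 116417.39.
Real growth = 116417.39/89801.48 − 1 = 0.2964.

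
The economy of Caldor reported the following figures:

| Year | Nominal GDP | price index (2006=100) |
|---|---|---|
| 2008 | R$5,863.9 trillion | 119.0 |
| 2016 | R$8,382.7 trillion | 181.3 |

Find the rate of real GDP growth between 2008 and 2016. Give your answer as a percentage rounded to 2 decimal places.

-6.17%

Real GDP 2008 = 5863.9 / 1.190 = 4927.65.
Real GDP 2016 = 8382.7 / 1.813 = 4623.66.
Real growth = 4623.66 / 4927.65 − 1 = -0.0617.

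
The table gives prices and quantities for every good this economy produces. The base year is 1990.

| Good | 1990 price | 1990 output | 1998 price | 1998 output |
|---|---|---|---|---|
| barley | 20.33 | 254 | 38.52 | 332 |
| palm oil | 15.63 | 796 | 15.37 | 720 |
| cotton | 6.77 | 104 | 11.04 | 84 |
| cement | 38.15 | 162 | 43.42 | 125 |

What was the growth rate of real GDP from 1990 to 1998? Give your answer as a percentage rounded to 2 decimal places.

Real GDP 1990 = Nominal GDP 1990 = 20.33·254 + 15.63·796 + 6.77·104 + 38.15·162 = 24489.68.
Real GDP 1998 (at 1990 prices) = 20.33·332 + 15.63·720 + 6.77·84 + 38.15·125 = 23340.59.
Real growth = 23340.59/24489.68 − 1 = -0.0469.

-4.69%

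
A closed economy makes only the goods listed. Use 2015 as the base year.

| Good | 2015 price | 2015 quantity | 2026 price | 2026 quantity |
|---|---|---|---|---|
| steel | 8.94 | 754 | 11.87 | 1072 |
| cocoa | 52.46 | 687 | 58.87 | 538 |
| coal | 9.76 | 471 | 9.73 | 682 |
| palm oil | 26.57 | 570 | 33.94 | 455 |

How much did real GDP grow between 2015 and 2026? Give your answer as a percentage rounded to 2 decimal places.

Real GDP 2015 = Nominal GDP 2015 = 8.94·754 + 52.46·687 + 9.76·471 + 26.57·570 = 62522.64.
Real GDP 2026 (at 2015 prices) = 8.94·1072 + 52.46·538 + 9.76·682 + 26.57·455 = 56552.83.
Real growth = 56552.83/62522.64 − 1 = -0.0955.

-9.55%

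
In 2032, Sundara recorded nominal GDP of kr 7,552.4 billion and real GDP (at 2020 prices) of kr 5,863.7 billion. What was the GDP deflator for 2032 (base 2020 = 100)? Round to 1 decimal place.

GDP deflator = (Nominal / Real) × 100 = 7552.4 / 5863.7 × 100 = 128.80.

128.8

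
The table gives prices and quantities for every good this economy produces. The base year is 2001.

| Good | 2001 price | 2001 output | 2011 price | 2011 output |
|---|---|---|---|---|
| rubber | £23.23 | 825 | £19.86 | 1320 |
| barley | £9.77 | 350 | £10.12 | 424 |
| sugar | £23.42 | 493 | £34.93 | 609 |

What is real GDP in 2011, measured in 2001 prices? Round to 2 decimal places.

Real GDP 2011 = Σ (p_2001 × q_2011) = 23.23·1320 + 9.77·424 + 23.42·609 = 49068.86.

£49068.86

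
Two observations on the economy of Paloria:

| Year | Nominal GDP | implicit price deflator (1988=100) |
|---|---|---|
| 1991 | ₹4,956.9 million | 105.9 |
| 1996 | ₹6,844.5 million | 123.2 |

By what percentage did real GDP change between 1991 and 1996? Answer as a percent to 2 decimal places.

18.69%

Real GDP 1991 = 4956.9 / 1.059 = 4680.74.
Real GDP 1996 = 6844.5 / 1.232 = 5555.60.
Real growth = 5555.60 / 4680.74 − 1 = 0.1869.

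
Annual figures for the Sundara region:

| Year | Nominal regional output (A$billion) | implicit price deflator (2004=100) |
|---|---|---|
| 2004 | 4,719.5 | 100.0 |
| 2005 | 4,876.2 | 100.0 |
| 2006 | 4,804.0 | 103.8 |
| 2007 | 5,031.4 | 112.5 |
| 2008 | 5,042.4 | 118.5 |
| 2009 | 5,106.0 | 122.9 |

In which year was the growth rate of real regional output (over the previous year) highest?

2005: real = 4876.2/1.000 = 4876.20; growth vs 2004 (4719.50) = 3.32%.
2006: real = 4804.0/1.038 = 4628.13; growth vs 2005 (4876.20) = -5.09%.
2007: real = 5031.4/1.125 = 4472.36; growth vs 2006 (4628.13) = -3.37%.
2008: real = 5042.4/1.185 = 4255.19; growth vs 2007 (4472.36) = -4.86%.
2009: real = 5106.0/1.229 = 4154.60; growth vs 2008 (4255.19) = -2.36%.

2005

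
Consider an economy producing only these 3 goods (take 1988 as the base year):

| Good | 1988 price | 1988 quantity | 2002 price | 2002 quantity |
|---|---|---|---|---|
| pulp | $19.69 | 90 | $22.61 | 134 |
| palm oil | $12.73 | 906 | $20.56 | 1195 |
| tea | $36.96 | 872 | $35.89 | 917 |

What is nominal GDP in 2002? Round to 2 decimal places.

$60510.07

Nominal GDP 2002 = Σ (p_2002 × q_2002) = 22.61·134 + 20.56·1195 + 35.89·917 = 60510.07.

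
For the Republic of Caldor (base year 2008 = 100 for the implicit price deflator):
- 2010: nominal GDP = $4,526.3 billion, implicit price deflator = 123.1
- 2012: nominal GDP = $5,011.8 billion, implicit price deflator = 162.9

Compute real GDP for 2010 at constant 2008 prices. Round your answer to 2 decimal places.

Real GDP = Nominal / (implicit price deflator/100) = 4526.3 / 1.231 = 3676.93.

$3,676.93 billion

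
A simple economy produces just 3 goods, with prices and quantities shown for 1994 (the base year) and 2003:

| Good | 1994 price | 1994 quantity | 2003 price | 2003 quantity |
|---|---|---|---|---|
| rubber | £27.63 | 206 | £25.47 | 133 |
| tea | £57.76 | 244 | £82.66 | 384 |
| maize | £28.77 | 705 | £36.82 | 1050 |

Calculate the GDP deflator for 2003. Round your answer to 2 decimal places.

Nominal GDP 2003 = 25.47·133 + 82.66·384 + 36.82·1050 = 73789.95.
Real GDP 2003 (at 1994 prices) = 27.63·133 + 57.76·384 + 28.77·1050 = 56063.13.
Deflator = Nominal/Real × 100 = 73789.95/56063.13 × 100 = 131.619.

131.62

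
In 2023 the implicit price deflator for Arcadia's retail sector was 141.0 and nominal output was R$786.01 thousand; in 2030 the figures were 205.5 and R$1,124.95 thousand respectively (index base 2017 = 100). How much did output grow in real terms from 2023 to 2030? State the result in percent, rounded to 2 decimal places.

-1.80%

Real output 2023 = 786.01 / 1.410 = 557.45.
Real output 2030 = 1124.95 / 2.055 = 547.42.
Real growth = 547.42 / 557.45 − 1 = -0.0180.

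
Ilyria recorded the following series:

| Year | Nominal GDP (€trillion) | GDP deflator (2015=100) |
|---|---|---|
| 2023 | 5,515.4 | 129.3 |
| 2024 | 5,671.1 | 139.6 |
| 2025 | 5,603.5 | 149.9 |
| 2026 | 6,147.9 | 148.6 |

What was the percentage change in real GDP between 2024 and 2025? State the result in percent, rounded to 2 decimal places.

-7.98%

Real GDP 2024 = 5671.1/1.396 = 4062.39.
Real GDP 2025 = 5603.5/1.499 = 3738.16.
Change = 3738.16/4062.39 − 1 = -0.0798.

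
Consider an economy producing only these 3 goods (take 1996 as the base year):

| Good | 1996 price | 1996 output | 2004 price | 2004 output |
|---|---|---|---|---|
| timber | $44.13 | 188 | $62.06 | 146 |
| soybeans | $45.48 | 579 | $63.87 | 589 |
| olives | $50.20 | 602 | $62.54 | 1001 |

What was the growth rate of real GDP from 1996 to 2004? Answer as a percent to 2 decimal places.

Real GDP 1996 = Nominal GDP 1996 = 44.13·188 + 45.48·579 + 50.20·602 = 64849.76.
Real GDP 2004 (at 1996 prices) = 44.13·146 + 45.48·589 + 50.20·1001 = 83480.90.
Real growth = 83480.90/64849.76 − 1 = 0.2873.

28.73%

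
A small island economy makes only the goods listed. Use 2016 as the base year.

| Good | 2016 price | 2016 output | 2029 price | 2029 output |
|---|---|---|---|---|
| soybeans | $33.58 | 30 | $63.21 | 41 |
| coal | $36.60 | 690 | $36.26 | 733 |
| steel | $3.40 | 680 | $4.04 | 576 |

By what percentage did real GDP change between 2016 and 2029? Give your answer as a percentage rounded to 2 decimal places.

5.56%

Real GDP 2016 = Nominal GDP 2016 = 33.58·30 + 36.60·690 + 3.40·680 = 28573.40.
Real GDP 2029 (at 2016 prices) = 33.58·41 + 36.60·733 + 3.40·576 = 30162.98.
Real growth = 30162.98/28573.40 − 1 = 0.0556.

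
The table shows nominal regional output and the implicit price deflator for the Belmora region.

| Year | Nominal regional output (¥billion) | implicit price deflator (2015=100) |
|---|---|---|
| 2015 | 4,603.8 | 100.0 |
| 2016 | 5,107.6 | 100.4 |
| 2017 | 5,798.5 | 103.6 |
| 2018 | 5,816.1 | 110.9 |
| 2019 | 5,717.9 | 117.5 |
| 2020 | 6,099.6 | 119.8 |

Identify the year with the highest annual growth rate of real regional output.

2016: real = 5107.6/1.004 = 5087.25; growth vs 2015 (4603.80) = 10.50%.
2017: real = 5798.5/1.036 = 5597.01; growth vs 2016 (5087.25) = 10.02%.
2018: real = 5816.1/1.109 = 5244.45; growth vs 2017 (5597.01) = -6.30%.
2019: real = 5717.9/1.175 = 4866.30; growth vs 2018 (5244.45) = -7.21%.
2020: real = 6099.6/1.198 = 5091.49; growth vs 2019 (4866.30) = 4.63%.

2016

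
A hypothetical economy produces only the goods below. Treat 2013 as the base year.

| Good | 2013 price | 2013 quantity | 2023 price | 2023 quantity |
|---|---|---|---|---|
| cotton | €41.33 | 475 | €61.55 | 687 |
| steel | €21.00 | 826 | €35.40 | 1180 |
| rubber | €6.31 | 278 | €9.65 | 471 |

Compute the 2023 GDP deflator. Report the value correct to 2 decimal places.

Nominal GDP 2023 = 61.55·687 + 35.40·1180 + 9.65·471 = 88602.00.
Real GDP 2023 (at 2013 prices) = 41.33·687 + 21.00·1180 + 6.31·471 = 56145.72.
Deflator = Nominal/Real × 100 = 88602.00/56145.72 × 100 = 157.807.

157.81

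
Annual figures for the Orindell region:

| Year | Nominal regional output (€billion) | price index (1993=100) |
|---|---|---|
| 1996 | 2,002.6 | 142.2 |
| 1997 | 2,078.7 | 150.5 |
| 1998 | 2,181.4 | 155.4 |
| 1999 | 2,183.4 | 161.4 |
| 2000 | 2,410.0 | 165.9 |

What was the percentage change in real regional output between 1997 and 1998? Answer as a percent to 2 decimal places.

Real regional output 1997 = 2078.7/1.505 = 1381.20.
Real regional output 1998 = 2181.4/1.554 = 1403.73.
Change = 1403.73/1381.20 − 1 = 0.0163.

1.63%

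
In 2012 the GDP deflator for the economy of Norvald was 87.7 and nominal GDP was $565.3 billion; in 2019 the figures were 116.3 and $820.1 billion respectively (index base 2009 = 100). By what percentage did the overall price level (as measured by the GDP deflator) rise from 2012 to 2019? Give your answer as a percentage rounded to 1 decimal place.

Price-level change = 116.3 / 87.7 − 1 = 0.3261.

32.6%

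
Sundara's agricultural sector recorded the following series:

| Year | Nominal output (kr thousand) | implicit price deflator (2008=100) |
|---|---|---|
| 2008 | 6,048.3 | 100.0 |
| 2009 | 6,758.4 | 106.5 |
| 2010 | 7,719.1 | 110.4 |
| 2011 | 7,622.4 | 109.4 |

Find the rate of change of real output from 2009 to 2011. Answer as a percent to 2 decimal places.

9.79%

Real output 2009 = 6758.4/1.065 = 6345.92.
Real output 2011 = 7622.4/1.094 = 6967.46.
Change = 6967.46/6345.92 − 1 = 0.0979.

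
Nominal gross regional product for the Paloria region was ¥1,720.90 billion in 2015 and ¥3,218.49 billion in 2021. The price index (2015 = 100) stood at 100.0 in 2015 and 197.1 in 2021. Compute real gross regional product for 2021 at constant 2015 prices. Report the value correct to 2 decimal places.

Real gross regional product = Nominal / (price index/100) = 3218.49 / 1.971 = 1632.92.

¥1,632.92 billion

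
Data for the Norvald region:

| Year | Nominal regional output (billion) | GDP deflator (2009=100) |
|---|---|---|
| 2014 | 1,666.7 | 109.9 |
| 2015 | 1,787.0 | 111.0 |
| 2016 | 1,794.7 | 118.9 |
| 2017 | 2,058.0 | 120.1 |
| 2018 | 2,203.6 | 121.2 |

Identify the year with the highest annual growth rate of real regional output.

2017

2015: real = 1787.0/1.110 = 1609.91; growth vs 2014 (1516.56) = 6.16%.
2016: real = 1794.7/1.189 = 1509.42; growth vs 2015 (1609.91) = -6.24%.
2017: real = 2058.0/1.201 = 1713.57; growth vs 2016 (1509.42) = 13.53%.
2018: real = 2203.6/1.212 = 1818.15; growth vs 2017 (1713.57) = 6.10%.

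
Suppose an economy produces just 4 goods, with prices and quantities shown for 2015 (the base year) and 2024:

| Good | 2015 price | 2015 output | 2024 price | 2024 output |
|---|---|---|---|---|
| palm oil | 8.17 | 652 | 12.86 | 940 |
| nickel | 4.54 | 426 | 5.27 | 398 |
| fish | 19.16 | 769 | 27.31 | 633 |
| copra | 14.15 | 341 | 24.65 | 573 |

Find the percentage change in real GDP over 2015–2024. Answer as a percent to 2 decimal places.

Real GDP 2015 = Nominal GDP 2015 = 8.17·652 + 4.54·426 + 19.16·769 + 14.15·341 = 26820.07.
Real GDP 2024 (at 2015 prices) = 8.17·940 + 4.54·398 + 19.16·633 + 14.15·573 = 29722.95.
Real growth = 29722.95/26820.07 − 1 = 0.1082.

10.82%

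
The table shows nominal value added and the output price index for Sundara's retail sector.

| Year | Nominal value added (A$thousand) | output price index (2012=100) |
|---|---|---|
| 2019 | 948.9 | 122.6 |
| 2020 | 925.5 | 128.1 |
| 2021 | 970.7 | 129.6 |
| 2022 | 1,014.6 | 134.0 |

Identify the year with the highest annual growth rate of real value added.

2020: real = 925.5/1.281 = 722.48; growth vs 2019 (773.98) = -6.65%.
2021: real = 970.7/1.296 = 749.00; growth vs 2020 (722.48) = 3.67%.
2022: real = 1014.6/1.340 = 757.16; growth vs 2021 (749.00) = 1.09%.

2021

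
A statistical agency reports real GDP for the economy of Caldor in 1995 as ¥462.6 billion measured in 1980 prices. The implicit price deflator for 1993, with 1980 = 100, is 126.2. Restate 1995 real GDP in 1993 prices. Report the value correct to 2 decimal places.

¥583.80 billion

Real GDP in 1993 prices = Real GDP in 1980 prices × (P_1993/P_1980) = 462.6 × 1.262 = 583.80.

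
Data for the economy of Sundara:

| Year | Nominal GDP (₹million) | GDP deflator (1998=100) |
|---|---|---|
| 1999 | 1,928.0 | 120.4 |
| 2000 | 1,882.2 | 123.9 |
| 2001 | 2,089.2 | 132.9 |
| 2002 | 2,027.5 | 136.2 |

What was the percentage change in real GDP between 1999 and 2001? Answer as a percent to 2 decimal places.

-1.83%

Real GDP 1999 = 1928.0/1.204 = 1601.33.
Real GDP 2001 = 2089.2/1.329 = 1572.01.
Change = 1572.01/1601.33 − 1 = -0.0183.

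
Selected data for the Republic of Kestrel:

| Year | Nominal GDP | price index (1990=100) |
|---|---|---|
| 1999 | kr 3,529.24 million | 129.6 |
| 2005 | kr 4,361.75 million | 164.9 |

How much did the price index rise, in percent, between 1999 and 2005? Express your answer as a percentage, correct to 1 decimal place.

27.2%

Price-level change = 164.9 / 129.6 − 1 = 0.2724.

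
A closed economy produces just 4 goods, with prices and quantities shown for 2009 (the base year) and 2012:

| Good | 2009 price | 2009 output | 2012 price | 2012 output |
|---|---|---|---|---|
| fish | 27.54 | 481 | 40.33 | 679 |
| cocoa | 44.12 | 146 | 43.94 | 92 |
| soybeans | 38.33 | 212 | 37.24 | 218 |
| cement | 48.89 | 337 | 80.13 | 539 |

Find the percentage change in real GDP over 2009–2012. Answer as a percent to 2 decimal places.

Real GDP 2009 = Nominal GDP 2009 = 27.54·481 + 44.12·146 + 38.33·212 + 48.89·337 = 44290.15.
Real GDP 2012 (at 2009 prices) = 27.54·679 + 44.12·92 + 38.33·218 + 48.89·539 = 57466.35.
Real growth = 57466.35/44290.15 − 1 = 0.2975.

29.75%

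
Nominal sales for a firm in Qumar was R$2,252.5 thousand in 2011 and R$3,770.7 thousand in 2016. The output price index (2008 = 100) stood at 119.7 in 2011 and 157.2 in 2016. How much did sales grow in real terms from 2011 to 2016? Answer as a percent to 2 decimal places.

27.47%

Deflate each year: 2011 → 2252.5/1.197 = 1881.79; 2016 → 3770.7/1.572 = 2398.66.
So real sales changed by 2398.66/1881.79 − 1 = 0.2747, i.e. 27.47%.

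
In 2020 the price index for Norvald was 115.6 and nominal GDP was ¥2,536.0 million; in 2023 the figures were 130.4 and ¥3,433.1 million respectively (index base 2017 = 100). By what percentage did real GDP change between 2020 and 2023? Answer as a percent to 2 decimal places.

20.01%

Deflate each year: 2020 → 2536.0/1.156 = 2193.77; 2023 → 3433.1/1.304 = 2632.75.
So real GDP changed by 2632.75/2193.77 − 1 = 0.2001, i.e. 20.01%.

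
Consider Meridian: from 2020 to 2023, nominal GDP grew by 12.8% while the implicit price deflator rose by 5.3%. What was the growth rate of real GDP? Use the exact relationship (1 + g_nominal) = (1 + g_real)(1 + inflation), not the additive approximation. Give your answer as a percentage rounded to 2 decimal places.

(1 + g_nom) = (1 + g_real)(1 + π), so g_real = 1.1280 / 1.0530 − 1 = 0.07123.

7.12%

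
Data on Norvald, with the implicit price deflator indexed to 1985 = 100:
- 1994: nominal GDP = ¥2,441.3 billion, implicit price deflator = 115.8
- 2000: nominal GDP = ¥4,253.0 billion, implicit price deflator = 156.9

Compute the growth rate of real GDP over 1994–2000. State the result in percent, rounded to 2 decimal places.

Deflate each year: 1994 → 2441.3/1.158 = 2108.20; 2000 → 4253.0/1.569 = 2710.64.
So real GDP changed by 2710.64/2108.20 − 1 = 0.2858, i.e. 28.58%.

28.58%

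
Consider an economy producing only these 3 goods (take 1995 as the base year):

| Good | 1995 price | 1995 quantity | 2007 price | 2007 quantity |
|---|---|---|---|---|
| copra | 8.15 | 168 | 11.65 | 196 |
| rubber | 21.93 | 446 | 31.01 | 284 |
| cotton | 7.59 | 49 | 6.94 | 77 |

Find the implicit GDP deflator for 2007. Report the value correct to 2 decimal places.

138.22

Nominal GDP 2007 = 11.65·196 + 31.01·284 + 6.94·77 = 11624.62.
Real GDP 2007 (at 1995 prices) = 8.15·196 + 21.93·284 + 7.59·77 = 8409.95.
Deflator = Nominal/Real × 100 = 11624.62/8409.95 × 100 = 138.225.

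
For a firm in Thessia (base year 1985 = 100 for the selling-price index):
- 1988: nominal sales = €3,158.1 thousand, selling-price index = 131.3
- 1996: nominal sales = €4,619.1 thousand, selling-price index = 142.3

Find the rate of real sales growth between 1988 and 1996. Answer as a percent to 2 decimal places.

Deflate each year: 1988 → 3158.1/1.313 = 2405.26; 1996 → 4619.1/1.423 = 3246.03.
So real sales changed by 3246.03/2405.26 − 1 = 0.3496, i.e. 34.96%.

34.96%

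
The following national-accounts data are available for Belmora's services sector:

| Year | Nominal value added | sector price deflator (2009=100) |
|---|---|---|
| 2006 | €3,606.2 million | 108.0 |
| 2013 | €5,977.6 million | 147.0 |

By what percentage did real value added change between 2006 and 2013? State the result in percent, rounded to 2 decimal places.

21.78%

Real value added 2006 = 3606.2 / 1.080 = 3339.07.
Real value added 2013 = 5977.6 / 1.470 = 4066.39.
Real growth = 4066.39 / 3339.07 − 1 = 0.2178.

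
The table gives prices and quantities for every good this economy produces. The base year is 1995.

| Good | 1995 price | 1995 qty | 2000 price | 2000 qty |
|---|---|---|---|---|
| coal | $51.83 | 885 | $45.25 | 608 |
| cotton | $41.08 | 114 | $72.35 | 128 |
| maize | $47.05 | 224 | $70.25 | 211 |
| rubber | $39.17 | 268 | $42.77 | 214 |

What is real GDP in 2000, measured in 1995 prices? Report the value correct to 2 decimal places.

Real GDP 2000 = Σ (p_1995 × q_2000) = 51.83·608 + 41.08·128 + 47.05·211 + 39.17·214 = 55080.81.

$55080.81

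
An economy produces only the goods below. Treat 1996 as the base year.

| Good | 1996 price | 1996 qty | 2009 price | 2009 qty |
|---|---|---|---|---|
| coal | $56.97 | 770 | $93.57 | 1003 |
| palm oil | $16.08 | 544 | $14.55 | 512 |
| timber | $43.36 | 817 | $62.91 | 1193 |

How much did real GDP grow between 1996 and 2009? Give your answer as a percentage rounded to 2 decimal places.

33.01%

Real GDP 1996 = Nominal GDP 1996 = 56.97·770 + 16.08·544 + 43.36·817 = 88039.54.
Real GDP 2009 (at 1996 prices) = 56.97·1003 + 16.08·512 + 43.36·1193 = 117102.35.
Real growth = 117102.35/88039.54 − 1 = 0.3301.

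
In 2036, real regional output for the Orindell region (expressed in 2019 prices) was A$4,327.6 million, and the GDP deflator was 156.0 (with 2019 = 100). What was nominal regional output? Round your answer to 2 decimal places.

Nominal regional output = Real × (GDP deflator/100) = 4327.6 × 1.560 = 6751.06.

A$6,751.06 million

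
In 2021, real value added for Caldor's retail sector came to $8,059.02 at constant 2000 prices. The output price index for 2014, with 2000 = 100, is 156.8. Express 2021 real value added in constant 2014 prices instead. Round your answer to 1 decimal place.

Real value added in 2014 prices = Real value added in 2000 prices × (P_2014/P_2000) = 8059.02 × 1.568 = 12636.54.

$12,636.5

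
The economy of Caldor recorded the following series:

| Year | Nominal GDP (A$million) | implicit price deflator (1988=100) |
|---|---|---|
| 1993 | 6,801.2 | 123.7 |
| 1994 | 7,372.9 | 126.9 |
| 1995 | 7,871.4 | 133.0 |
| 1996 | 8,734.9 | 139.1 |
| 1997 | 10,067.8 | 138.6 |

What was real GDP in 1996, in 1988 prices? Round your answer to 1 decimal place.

A$6,279.6 million

Real GDP 1996 = 8734.9 / 1.391 = 6279.58.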